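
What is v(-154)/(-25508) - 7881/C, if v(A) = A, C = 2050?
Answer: -3584158/933775 ≈ -3.8384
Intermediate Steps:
v(-154)/(-25508) - 7881/C = -154/(-25508) - 7881/2050 = -154*(-1/25508) - 7881*1/2050 = 11/1822 - 7881/2050 = -3584158/933775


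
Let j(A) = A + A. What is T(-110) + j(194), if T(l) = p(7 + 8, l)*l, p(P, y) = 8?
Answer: -492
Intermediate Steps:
j(A) = 2*A
T(l) = 8*l
T(-110) + j(194) = 8*(-110) + 2*194 = -880 + 388 = -492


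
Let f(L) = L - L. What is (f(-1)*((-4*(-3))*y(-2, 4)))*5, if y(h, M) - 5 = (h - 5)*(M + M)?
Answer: 0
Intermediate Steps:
y(h, M) = 5 + 2*M*(-5 + h) (y(h, M) = 5 + (h - 5)*(M + M) = 5 + (-5 + h)*(2*M) = 5 + 2*M*(-5 + h))
f(L) = 0
(f(-1)*((-4*(-3))*y(-2, 4)))*5 = (0*((-4*(-3))*(5 - 10*4 + 2*4*(-2))))*5 = (0*(12*(5 - 40 - 16)))*5 = (0*(12*(-51)))*5 = (0*(-612))*5 = 0*5 = 0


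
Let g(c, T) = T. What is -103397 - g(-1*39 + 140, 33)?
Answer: -103430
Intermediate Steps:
-103397 - g(-1*39 + 140, 33) = -103397 - 1*33 = -103397 - 33 = -103430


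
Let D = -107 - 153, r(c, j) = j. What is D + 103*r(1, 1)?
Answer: -157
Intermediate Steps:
D = -260
D + 103*r(1, 1) = -260 + 103*1 = -260 + 103 = -157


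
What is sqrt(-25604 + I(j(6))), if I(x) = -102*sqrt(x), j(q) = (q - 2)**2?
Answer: 2*I*sqrt(6503) ≈ 161.28*I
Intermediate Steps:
j(q) = (-2 + q)**2
sqrt(-25604 + I(j(6))) = sqrt(-25604 - 102*sqrt((-2 + 6)**2)) = sqrt(-25604 - 102*sqrt(4**2)) = sqrt(-25604 - 102*sqrt(16)) = sqrt(-25604 - 102*4) = sqrt(-25604 - 408) = sqrt(-26012) = 2*I*sqrt(6503)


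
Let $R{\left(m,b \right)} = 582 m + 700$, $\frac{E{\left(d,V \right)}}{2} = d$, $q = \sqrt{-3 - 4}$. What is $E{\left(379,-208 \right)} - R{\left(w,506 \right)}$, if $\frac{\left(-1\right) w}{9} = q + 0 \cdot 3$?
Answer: $58 + 5238 i \sqrt{7} \approx 58.0 + 13858.0 i$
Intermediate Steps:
$q = i \sqrt{7}$ ($q = \sqrt{-7} = i \sqrt{7} \approx 2.6458 i$)
$E{\left(d,V \right)} = 2 d$
$w = - 9 i \sqrt{7}$ ($w = - 9 \left(i \sqrt{7} + 0 \cdot 3\right) = - 9 \left(i \sqrt{7} + 0\right) = - 9 i \sqrt{7} \approx - 23.812 i$)
$R{\left(m,b \right)} = 700 + 582 m$
$E{\left(379,-208 \right)} - R{\left(w,506 \right)} = 2 \cdot 379 - \left(700 + 582 \left(- 9 i \sqrt{7}\right)\right) = 758 - \left(700 - 5238 i \sqrt{7}\right) = 58 + 5238 i \sqrt{7}$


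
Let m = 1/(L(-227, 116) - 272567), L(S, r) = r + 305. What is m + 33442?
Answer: 9101106531/272146 ≈ 33442.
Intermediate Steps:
L(S, r) = 305 + r
m = -1/272146 (m = 1/((305 + 116) - 272567) = 1/(421 - 272567) = 1/(-272146) = -1/272146 ≈ -3.6745e-6)
m + 33442 = -1/272146 + 33442 = 9101106531/272146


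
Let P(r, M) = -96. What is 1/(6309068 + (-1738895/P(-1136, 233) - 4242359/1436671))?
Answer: 137920416/872647095884369 ≈ 1.5805e-7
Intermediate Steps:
1/(6309068 + (-1738895/P(-1136, 233) - 4242359/1436671)) = 1/(6309068 + (-1738895/(-96) - 4242359/1436671)) = 1/(6309068 + (-1738895*(-1/96) - 4242359*1/1436671)) = 1/(6309068 + (1738895/96 - 4242359/1436671)) = 1/(6309068 + 2497812752081/137920416) = 1/(872647095884369/137920416) = 137920416/872647095884369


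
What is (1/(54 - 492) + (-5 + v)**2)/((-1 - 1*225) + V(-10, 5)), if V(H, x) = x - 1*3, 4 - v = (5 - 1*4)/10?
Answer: -26449/4905600 ≈ -0.0053916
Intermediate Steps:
v = 39/10 (v = 4 - (5 - 1*4)/10 = 4 - (5 - 4)/10 = 4 - 1/10 = 39/10 ≈ 3.9000)
V(H, x) = -3 + x (V(H, x) = x - 3 = -3 + x)
(1/(54 - 492) + (-5 + v)**2)/((-1 - 1*225) + V(-10, 5)) = (1/(54 - 492) + (-5 + 39/10)**2)/((-1 - 1*225) + (-3 + 5)) = (1/(-438) + (-11/10)**2)/((-1 - 225) + 2) = (-1/438 + 121/100)/(-226 + 2) = (26449/21900)/(-224) = (26449/21900)*(-1/224) = -26449/4905600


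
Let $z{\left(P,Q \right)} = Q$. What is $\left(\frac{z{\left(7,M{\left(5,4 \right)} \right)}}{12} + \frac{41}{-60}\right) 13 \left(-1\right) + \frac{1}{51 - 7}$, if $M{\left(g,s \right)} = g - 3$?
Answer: $\frac{1112}{165} \approx 6.7394$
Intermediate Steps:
$M{\left(g,s \right)} = -3 + g$ ($M{\left(g,s \right)} = g - 3 = -3 + g$)
$\left(\frac{z{\left(7,M{\left(5,4 \right)} \right)}}{12} + \frac{41}{-60}\right) 13 \left(-1\right) + \frac{1}{51 - 7} = \left(\frac{-3 + 5}{12} + \frac{41}{-60}\right) 13 \left(-1\right) + \frac{1}{51 - 7} = \left(2 \cdot \frac{1}{12} + 41 \left(- \frac{1}{60}\right)\right) \left(-13\right) + \frac{1}{44} = \left(\frac{1}{6} - \frac{41}{60}\right) \left(-13\right) + \frac{1}{44} = \left(- \frac{31}{60}\right) \left(-13\right) + \frac{1}{44} = \frac{403}{60} + \frac{1}{44} = \frac{1112}{165}$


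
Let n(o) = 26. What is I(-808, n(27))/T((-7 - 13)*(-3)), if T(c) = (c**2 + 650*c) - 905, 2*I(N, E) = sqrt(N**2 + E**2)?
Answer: sqrt(163385)/41695 ≈ 0.0096944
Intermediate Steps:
I(N, E) = sqrt(E**2 + N**2)/2 (I(N, E) = sqrt(N**2 + E**2)/2 = sqrt(E**2 + N**2)/2)
T(c) = -905 + c**2 + 650*c
I(-808, n(27))/T((-7 - 13)*(-3)) = (sqrt(26**2 + (-808)**2)/2)/(-905 + ((-7 - 13)*(-3))**2 + 650*((-7 - 13)*(-3))) = (sqrt(676 + 652864)/2)/(-905 + (-20*(-3))**2 + 650*(-20*(-3))) = (sqrt(653540)/2)/(-905 + 60**2 + 650*60) = ((2*sqrt(163385))/2)/(-905 + 3600 + 39000) = sqrt(163385)/41695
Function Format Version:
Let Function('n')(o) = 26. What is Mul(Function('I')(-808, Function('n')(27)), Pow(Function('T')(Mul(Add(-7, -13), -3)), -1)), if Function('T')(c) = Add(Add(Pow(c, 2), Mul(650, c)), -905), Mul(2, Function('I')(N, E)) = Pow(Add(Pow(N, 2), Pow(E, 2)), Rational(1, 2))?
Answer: Mul(Rational(1, 41695), Pow(163385, Rational(1, 2))) ≈ 0.0096944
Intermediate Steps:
Function('I')(N, E) = Mul(Rational(1, 2), Pow(Add(Pow(E, 2), Pow(N, 2)), Rational(1, 2))) (Function('I')(N, E) = Mul(Rational(1, 2), Pow(Add(Pow(N, 2), Pow(E, 2)), Rational(1, 2))) = Mul(Rational(1, 2), Pow(Add(Pow(E, 2), Pow(N, 2)), Rational(1, 2))))
Function('T')(c) = Add(-905, Pow(c, 2), Mul(650, c))
Mul(Function('I')(-808, Function('n')(27)), Pow(Function('T')(Mul(Add(-7, -13), -3)), -1)) = Mul(Mul(Rational(1, 2), Pow(Add(Pow(26, 2), Pow(-808, 2)), Rational(1, 2))), Pow(Add(-905, Pow(Mul(Add(-7, -13), -3), 2), Mul(650, Mul(Add(-7, -13), -3))), -1)) = Mul(Mul(Rational(1, 2), Pow(Add(676, 652864), Rational(1, 2))), Pow(Add(-905, Pow(Mul(-20, -3), 2), Mul(650, Mul(-20, -3))), -1)) = Mul(Mul(Rational(1, 2), Pow(653540, Rational(1, 2))), Pow(Add(-905, Pow(60, 2), Mul(650, 60)), -1)) = Mul(Mul(Rational(1, 2), Mul(2, Pow(163385, Rational(1, 2)))), Pow(Add(-905, 3600, 39000), -1)) = Mul(Pow(163385, Rational(1, 2)), Pow(41695, -1)) = Mul(Pow(163385, Rational(1, 2)), Rational(1, 41695)) = Mul(Rational(1, 41695), Pow(163385, Rational(1, 2)))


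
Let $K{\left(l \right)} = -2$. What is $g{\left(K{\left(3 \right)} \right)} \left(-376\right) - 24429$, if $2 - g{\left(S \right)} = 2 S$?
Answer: $-26685$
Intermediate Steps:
$g{\left(S \right)} = 2 - 2 S$
$g{\left(K{\left(3 \right)} \right)} \left(-376\right) - 24429 = \left(2 - -4\right) \left(-376\right) - 24429 = \left(2 + 4\right) \left(-376\right) - 24429 = 6 \left(-376\right) - 24429 = -2256 - 24429 = -26685$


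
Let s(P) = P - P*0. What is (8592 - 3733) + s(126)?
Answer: 4985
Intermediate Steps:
s(P) = P (s(P) = P - 1*0 = P + 0 = P)
(8592 - 3733) + s(126) = (8592 - 3733) + 126 = 4859 + 126 = 4985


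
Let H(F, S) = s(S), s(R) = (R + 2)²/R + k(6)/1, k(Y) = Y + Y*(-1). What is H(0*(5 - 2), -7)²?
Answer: 625/49 ≈ 12.755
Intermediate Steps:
k(Y) = 0 (k(Y) = Y - Y = 0)
s(R) = (2 + R)²/R (s(R) = (R + 2)²/R + 0/1 = (2 + R)²/R + 0*1 = (2 + R)²/R + 0 = (2 + R)²/R)
H(F, S) = (2 + S)²/S
H(0*(5 - 2), -7)² = ((2 - 7)²/(-7))² = (-⅐*(-5)²)² = (-⅐*25)² = (-25/7)² = 625/49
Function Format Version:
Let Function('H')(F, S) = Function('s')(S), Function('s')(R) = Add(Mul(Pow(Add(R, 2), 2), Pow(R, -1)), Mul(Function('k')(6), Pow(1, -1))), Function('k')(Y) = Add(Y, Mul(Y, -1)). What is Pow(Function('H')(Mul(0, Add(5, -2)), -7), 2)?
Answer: Rational(625, 49) ≈ 12.755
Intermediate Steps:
Function('k')(Y) = 0 (Function('k')(Y) = Add(Y, Mul(-1, Y)) = 0)
Function('s')(R) = Mul(Pow(R, -1), Pow(Add(2, R), 2)) (Function('s')(R) = Add(Mul(Pow(Add(R, 2), 2), Pow(R, -1)), Mul(0, Pow(1, -1))) = Add(Mul(Pow(Add(2, R), 2), Pow(R, -1)), Mul(0, 1)) = Add(Mul(Pow(R, -1), Pow(Add(2, R), 2)), 0) = Mul(Pow(R, -1), Pow(Add(2, R), 2)))
Function('H')(F, S) = Mul(Pow(S, -1), Pow(Add(2, S), 2))
Pow(Function('H')(Mul(0, Add(5, -2)), -7), 2) = Pow(Mul(Pow(-7, -1), Pow(Add(2, -7), 2)), 2) = Pow(Mul(Rational(-1, 7), Pow(-5, 2)), 2) = Pow(Mul(Rational(-1, 7), 25), 2) = Pow(Rational(-25, 7), 2) = Rational(625, 49)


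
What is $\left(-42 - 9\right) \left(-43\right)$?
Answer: $2193$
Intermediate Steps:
$\left(-42 - 9\right) \left(-43\right) = \left(-51\right) \left(-43\right) = 2193$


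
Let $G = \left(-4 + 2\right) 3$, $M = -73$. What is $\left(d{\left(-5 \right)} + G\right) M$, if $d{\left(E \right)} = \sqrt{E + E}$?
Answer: $438 - 73 i \sqrt{10} \approx 438.0 - 230.85 i$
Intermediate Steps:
$d{\left(E \right)} = \sqrt{2} \sqrt{E}$ ($d{\left(E \right)} = \sqrt{2 E} = \sqrt{2} \sqrt{E}$)
$G = -6$ ($G = \left(-2\right) 3 = -6$)
$\left(d{\left(-5 \right)} + G\right) M = \left(\sqrt{2} \sqrt{-5} - 6\right) \left(-73\right) = \left(\sqrt{2} i \sqrt{5} - 6\right) \left(-73\right) = \left(i \sqrt{10} - 6\right) \left(-73\right) = \left(-6 + i \sqrt{10}\right) \left(-73\right) = 438 - 73 i \sqrt{10}$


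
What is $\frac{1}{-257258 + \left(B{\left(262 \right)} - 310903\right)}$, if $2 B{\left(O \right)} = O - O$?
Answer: $- \frac{1}{568161} \approx -1.7601 \cdot 10^{-6}$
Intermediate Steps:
$B{\left(O \right)} = 0$ ($B{\left(O \right)} = \frac{O - O}{2} = \frac{1}{2} \cdot 0 = 0$)
$\frac{1}{-257258 + \left(B{\left(262 \right)} - 310903\right)} = \frac{1}{-257258 + \left(0 - 310903\right)} = \frac{1}{-257258 - 310903} = \frac{1}{-568161} = - \frac{1}{568161}$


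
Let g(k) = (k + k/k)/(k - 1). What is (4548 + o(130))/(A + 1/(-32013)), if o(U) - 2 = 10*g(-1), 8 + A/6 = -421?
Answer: -145659150/82401463 ≈ -1.7677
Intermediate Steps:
g(k) = (1 + k)/(-1 + k) (g(k) = (k + 1)/(-1 + k) = (1 + k)/(-1 + k))
A = -2574 (A = -48 + 6*(-421) = -48 - 2526 = -2574)
o(U) = 2 (o(U) = 2 + 10*((1 - 1)/(-1 - 1)) = 2 + 10*(0/(-2)) = 2 + 10*(-1/2*0) = 2 + 10*0 = 2 + 0 = 2)
(4548 + o(130))/(A + 1/(-32013)) = (4548 + 2)/(-2574 + 1/(-32013)) = 4550/(-2574 - 1/32013) = 4550/(-82401463/32013) = 4550*(-32013/82401463) = -145659150/82401463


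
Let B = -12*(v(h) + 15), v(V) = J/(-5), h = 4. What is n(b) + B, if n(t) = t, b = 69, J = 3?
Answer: -519/5 ≈ -103.80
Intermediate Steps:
v(V) = -3/5 (v(V) = 3/(-5) = 3*(-1/5) = -3/5)
B = -864/5 (B = -12*(-3/5 + 15) = -12*72/5 = -864/5 ≈ -172.80)
n(b) + B = 69 - 864/5 = -519/5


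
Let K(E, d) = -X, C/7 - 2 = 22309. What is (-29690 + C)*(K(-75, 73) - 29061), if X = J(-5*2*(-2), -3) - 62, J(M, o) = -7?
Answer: -3667111104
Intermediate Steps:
C = 156177 (C = 14 + 7*22309 = 14 + 156163 = 156177)
X = -69 (X = -7 - 62 = -69)
K(E, d) = 69 (K(E, d) = -1*(-69) = 69)
(-29690 + C)*(K(-75, 73) - 29061) = (-29690 + 156177)*(69 - 29061) = 126487*(-28992) = -3667111104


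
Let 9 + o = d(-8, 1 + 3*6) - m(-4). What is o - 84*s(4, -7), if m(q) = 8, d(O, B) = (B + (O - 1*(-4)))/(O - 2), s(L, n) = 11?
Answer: -1885/2 ≈ -942.50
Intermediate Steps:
d(O, B) = (4 + B + O)/(-2 + O) (d(O, B) = (B + (O + 4))/(-2 + O) = (B + (4 + O))/(-2 + O) = (4 + B + O)/(-2 + O))
o = -37/2 (o = -9 + ((4 + (1 + 3*6) - 8)/(-2 - 8) - 1*8) = -9 + ((4 + (1 + 18) - 8)/(-10) - 8) = -9 + (-(4 + 19 - 8)/10 - 8) = -9 + (-⅒*15 - 8) = -9 + (-3/2 - 8) = -9 - 19/2 = -37/2 ≈ -18.500)
o - 84*s(4, -7) = -37/2 - 84*11 = -37/2 - 924 = -1885/2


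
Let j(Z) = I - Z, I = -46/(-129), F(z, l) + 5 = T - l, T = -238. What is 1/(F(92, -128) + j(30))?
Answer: -129/18659 ≈ -0.0069136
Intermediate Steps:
F(z, l) = -243 - l (F(z, l) = -5 + (-238 - l) = -243 - l)
I = 46/129 (I = -46*(-1/129) = 46/129 ≈ 0.35659)
j(Z) = 46/129 - Z
1/(F(92, -128) + j(30)) = 1/((-243 - 1*(-128)) + (46/129 - 1*30)) = 1/((-243 + 128) + (46/129 - 30)) = 1/(-115 - 3824/129) = 1/(-18659/129) = -129/18659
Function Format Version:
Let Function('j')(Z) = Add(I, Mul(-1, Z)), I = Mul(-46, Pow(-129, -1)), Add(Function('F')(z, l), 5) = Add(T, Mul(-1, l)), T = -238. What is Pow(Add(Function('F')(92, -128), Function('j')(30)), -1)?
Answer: Rational(-129, 18659) ≈ -0.0069136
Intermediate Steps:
Function('F')(z, l) = Add(-243, Mul(-1, l)) (Function('F')(z, l) = Add(-5, Add(-238, Mul(-1, l))) = Add(-243, Mul(-1, l)))
I = Rational(46, 129) (I = Mul(-46, Rational(-1, 129)) = Rational(46, 129) ≈ 0.35659)
Function('j')(Z) = Add(Rational(46, 129), Mul(-1, Z))
Pow(Add(Function('F')(92, -128), Function('j')(30)), -1) = Pow(Add(Add(-243, Mul(-1, -128)), Add(Rational(46, 129), Mul(-1, 30))), -1) = Pow(Add(Add(-243, 128), Add(Rational(46, 129), -30)), -1) = Pow(Add(-115, Rational(-3824, 129)), -1) = Pow(Rational(-18659, 129), -1) = Rational(-129, 18659)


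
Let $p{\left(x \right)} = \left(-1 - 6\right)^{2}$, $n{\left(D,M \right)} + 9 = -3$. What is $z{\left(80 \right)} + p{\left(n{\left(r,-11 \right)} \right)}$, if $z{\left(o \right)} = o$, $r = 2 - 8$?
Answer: $129$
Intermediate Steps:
$r = -6$ ($r = 2 - 8 = -6$)
$n{\left(D,M \right)} = -12$ ($n{\left(D,M \right)} = -9 - 3 = -12$)
$p{\left(x \right)} = 49$ ($p{\left(x \right)} = \left(-7\right)^{2} = 49$)
$z{\left(80 \right)} + p{\left(n{\left(r,-11 \right)} \right)} = 80 + 49 = 129$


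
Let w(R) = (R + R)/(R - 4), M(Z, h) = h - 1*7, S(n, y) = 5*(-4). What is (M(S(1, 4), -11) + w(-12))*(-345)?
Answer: 11385/2 ≈ 5692.5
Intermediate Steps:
S(n, y) = -20
M(Z, h) = -7 + h (M(Z, h) = h - 7 = -7 + h)
w(R) = 2*R/(-4 + R) (w(R) = (2*R)/(-4 + R) = 2*R/(-4 + R))
(M(S(1, 4), -11) + w(-12))*(-345) = ((-7 - 11) + 2*(-12)/(-4 - 12))*(-345) = (-18 + 2*(-12)/(-16))*(-345) = (-18 + 2*(-12)*(-1/16))*(-345) = (-18 + 3/2)*(-345) = -33/2*(-345) = 11385/2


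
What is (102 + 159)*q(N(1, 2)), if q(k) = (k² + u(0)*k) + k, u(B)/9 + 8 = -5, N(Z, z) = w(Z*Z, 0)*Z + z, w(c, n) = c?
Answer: -88479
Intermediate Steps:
N(Z, z) = z + Z³ (N(Z, z) = (Z*Z)*Z + z = Z²*Z + z = Z³ + z = z + Z³)
u(B) = -117 (u(B) = -72 + 9*(-5) = -72 - 45 = -117)
q(k) = k² - 116*k (q(k) = (k² - 117*k) + k = k² - 116*k)
(102 + 159)*q(N(1, 2)) = (102 + 159)*((2 + 1³)*(-116 + (2 + 1³))) = 261*((2 + 1)*(-116 + (2 + 1))) = 261*(3*(-116 + 3)) = 261*(3*(-113)) = 261*(-339) = -88479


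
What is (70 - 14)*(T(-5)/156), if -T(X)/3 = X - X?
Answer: 0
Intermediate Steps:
T(X) = 0 (T(X) = -3*(X - X) = -3*0 = 0)
(70 - 14)*(T(-5)/156) = (70 - 14)*(0/156) = 56*(0*(1/156)) = 56*0 = 0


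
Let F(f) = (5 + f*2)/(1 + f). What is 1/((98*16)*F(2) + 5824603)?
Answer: 1/5829307 ≈ 1.7155e-7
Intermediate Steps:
F(f) = (5 + 2*f)/(1 + f)
1/((98*16)*F(2) + 5824603) = 1/((98*16)*((5 + 2*2)/(1 + 2)) + 5824603) = 1/(1568*((5 + 4)/3) + 5824603) = 1/(1568*((⅓)*9) + 5824603) = 1/(1568*3 + 5824603) = 1/(4704 + 5824603) = 1/5829307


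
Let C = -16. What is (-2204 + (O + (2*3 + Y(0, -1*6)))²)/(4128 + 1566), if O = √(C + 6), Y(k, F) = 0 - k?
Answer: -363/949 + 2*I*√10/949 ≈ -0.38251 + 0.0066644*I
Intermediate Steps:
Y(k, F) = -k
O = I*√10 (O = √(-16 + 6) = √(-10) = I*√10 ≈ 3.1623*I)
(-2204 + (O + (2*3 + Y(0, -1*6)))²)/(4128 + 1566) = (-2204 + (I*√10 + (2*3 - 1*0))²)/(4128 + 1566) = (-2204 + (I*√10 + (6 + 0))²)/5694 = (-2204 + (I*√10 + 6)²)*(1/5694) = (-2204 + (6 + I*√10)²)*(1/5694) = -1102/2847 + (6 + I*√10)²/5694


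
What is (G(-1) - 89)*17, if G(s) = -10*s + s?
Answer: -1360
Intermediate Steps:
G(s) = -9*s
(G(-1) - 89)*17 = (-9*(-1) - 89)*17 = (9 - 89)*17 = -80*17 = -1360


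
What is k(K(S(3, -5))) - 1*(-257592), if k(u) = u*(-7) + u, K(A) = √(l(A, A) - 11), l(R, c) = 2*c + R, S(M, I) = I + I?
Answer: 257592 - 6*I*√41 ≈ 2.5759e+5 - 38.419*I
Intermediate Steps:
S(M, I) = 2*I
l(R, c) = R + 2*c
K(A) = √(-11 + 3*A) (K(A) = √((A + 2*A) - 11) = √(3*A - 11) = √(-11 + 3*A))
k(u) = -6*u (k(u) = -7*u + u = -6*u)
k(K(S(3, -5))) - 1*(-257592) = -6*√(-11 + 3*(2*(-5))) - 1*(-257592) = -6*√(-11 + 3*(-10)) + 257592 = -6*√(-11 - 30) + 257592 = -6*I*√41 + 257592 = 257592 - 6*I*√41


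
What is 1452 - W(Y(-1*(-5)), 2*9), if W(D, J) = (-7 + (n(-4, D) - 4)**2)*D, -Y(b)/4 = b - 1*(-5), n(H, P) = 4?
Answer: 1172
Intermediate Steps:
Y(b) = -20 - 4*b (Y(b) = -4*(b - 1*(-5)) = -4*(b + 5) = -4*(5 + b) = -20 - 4*b)
W(D, J) = -7*D (W(D, J) = (-7 + (4 - 4)**2)*D = (-7 + 0**2)*D = (-7 + 0)*D = -7*D)
1452 - W(Y(-1*(-5)), 2*9) = 1452 - (-7)*(-20 - (-4)*(-5)) = 1452 - (-7)*(-20 - 4*5) = 1452 - (-7)*(-20 - 20) = 1452 - (-7)*(-40) = 1452 - 1*280 = 1452 - 280 = 1172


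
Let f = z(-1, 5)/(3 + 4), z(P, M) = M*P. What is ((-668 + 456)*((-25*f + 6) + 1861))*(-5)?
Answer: 13985640/7 ≈ 1.9979e+6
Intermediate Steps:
f = -5/7 (f = (5*(-1))/(3 + 4) = -5/7 ≈ -0.71429)
((-668 + 456)*((-25*f + 6) + 1861))*(-5) = ((-668 + 456)*((-25*(-5/7) + 6) + 1861))*(-5) = -212*((125/7 + 6) + 1861)*(-5) = -212*(167/7 + 1861)*(-5) = -212*13194/7*(-5) = -2797128/7*(-5) = 13985640/7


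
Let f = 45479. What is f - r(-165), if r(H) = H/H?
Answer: 45478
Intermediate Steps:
r(H) = 1
f - r(-165) = 45479 - 1*1 = 45479 - 1 = 45478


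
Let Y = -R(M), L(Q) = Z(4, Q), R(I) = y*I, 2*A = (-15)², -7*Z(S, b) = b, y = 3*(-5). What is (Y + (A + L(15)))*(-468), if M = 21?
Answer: -1393470/7 ≈ -1.9907e+5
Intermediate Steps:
y = -15
Z(S, b) = -b/7
A = 225/2 (A = (½)*(-15)² = (½)*225 = 225/2 ≈ 112.50)
R(I) = -15*I
L(Q) = -Q/7
Y = 315 (Y = -(-15)*21 = -1*(-315) = 315)
(Y + (A + L(15)))*(-468) = (315 + (225/2 - ⅐*15))*(-468) = (315 + (225/2 - 15/7))*(-468) = (315 + 1545/14)*(-468) = (5955/14)*(-468) = -1393470/7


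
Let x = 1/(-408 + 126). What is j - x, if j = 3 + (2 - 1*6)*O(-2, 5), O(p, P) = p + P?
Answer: -2537/282 ≈ -8.9965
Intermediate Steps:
x = -1/282 (x = 1/(-282) = -1/282 ≈ -0.0035461)
O(p, P) = P + p
j = -9 (j = 3 + (2 - 1*6)*(5 - 2) = 3 + (2 - 6)*3 = 3 - 4*3 = 3 - 12 = -9)
j - x = -9 - 1*(-1/282) = -9 + 1/282 = -2537/282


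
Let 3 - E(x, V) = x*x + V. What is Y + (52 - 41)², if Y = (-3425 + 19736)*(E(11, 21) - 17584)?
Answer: -289079732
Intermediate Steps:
E(x, V) = 3 - V - x² (E(x, V) = 3 - (x*x + V) = 3 - (x² + V) = 3 - (V + x²) = 3 + (-V - x²) = 3 - V - x²)
Y = -289079853 (Y = (-3425 + 19736)*((3 - 1*21 - 1*11²) - 17584) = 16311*((3 - 21 - 1*121) - 17584) = 16311*((3 - 21 - 121) - 17584) = 16311*(-139 - 17584) = 16311*(-17723) = -289079853)
Y + (52 - 41)² = -289079853 + (52 - 41)² = -289079853 + 11² = -289079853 + 121 = -289079732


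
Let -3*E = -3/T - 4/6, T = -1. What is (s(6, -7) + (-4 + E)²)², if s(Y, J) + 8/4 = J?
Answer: 1254400/6561 ≈ 191.19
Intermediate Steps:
s(Y, J) = -2 + J
E = -7/9 (E = -(-3/(-1) - 4/6)/3 = -(-3*(-1) - 4*⅙)/3 = -(3 - ⅔)/3 = -⅓*7/3 = -7/9 ≈ -0.77778)
(s(6, -7) + (-4 + E)²)² = ((-2 - 7) + (-4 - 7/9)²)² = (-9 + (-43/9)²)² = (-9 + 1849/81)² = (1120/81)² = 1254400/6561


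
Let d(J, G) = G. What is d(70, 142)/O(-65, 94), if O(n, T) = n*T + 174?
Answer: -71/2968 ≈ -0.023922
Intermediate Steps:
O(n, T) = 174 + T*n (O(n, T) = T*n + 174 = 174 + T*n)
d(70, 142)/O(-65, 94) = 142/(174 + 94*(-65)) = 142/(174 - 6110) = 142/(-5936) = 142*(-1/5936) = -71/2968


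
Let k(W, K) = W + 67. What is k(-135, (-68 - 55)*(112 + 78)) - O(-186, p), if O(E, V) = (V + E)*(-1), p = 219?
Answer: -35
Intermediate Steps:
O(E, V) = -E - V (O(E, V) = (E + V)*(-1) = -E - V)
k(W, K) = 67 + W
k(-135, (-68 - 55)*(112 + 78)) - O(-186, p) = (67 - 135) - (-1*(-186) - 1*219) = -68 - (186 - 219) = -68 - 1*(-33) = -68 + 33 = -35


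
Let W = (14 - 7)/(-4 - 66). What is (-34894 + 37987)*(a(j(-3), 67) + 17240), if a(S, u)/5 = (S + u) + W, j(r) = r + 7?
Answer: 108839577/2 ≈ 5.4420e+7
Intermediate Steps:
j(r) = 7 + r
W = -1/10 (W = 7/(-70) = 7*(-1/70) = -1/10 ≈ -0.10000)
a(S, u) = -1/2 + 5*S + 5*u (a(S, u) = 5*((S + u) - 1/10) = 5*(-1/10 + S + u) = -1/2 + 5*S + 5*u)
(-34894 + 37987)*(a(j(-3), 67) + 17240) = (-34894 + 37987)*((-1/2 + 5*(7 - 3) + 5*67) + 17240) = 3093*((-1/2 + 5*4 + 335) + 17240) = 3093*((-1/2 + 20 + 335) + 17240) = 3093*(709/2 + 17240) = 3093*(35189/2) = 108839577/2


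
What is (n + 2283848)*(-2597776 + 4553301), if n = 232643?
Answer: 4921061062775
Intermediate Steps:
(n + 2283848)*(-2597776 + 4553301) = (232643 + 2283848)*(-2597776 + 4553301) = 2516491*1955525 = 4921061062775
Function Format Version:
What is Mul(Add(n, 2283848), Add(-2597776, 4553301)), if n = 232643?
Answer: 4921061062775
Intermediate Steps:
Mul(Add(n, 2283848), Add(-2597776, 4553301)) = Mul(Add(232643, 2283848), Add(-2597776, 4553301)) = Mul(2516491, 1955525) = 4921061062775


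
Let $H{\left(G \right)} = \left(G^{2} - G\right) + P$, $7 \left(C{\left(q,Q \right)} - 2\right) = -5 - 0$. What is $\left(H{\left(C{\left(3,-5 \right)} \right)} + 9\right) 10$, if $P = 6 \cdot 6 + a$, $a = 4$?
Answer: $\frac{24190}{49} \approx 493.67$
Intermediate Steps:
$P = 40$ ($P = 6 \cdot 6 + 4 = 36 + 4 = 40$)
$C{\left(q,Q \right)} = \frac{9}{7}$ ($C{\left(q,Q \right)} = 2 + \frac{-5 - 0}{7} = 2 + \frac{-5 + 0}{7} = 2 + \frac{1}{7} \left(-5\right) = 2 - \frac{5}{7} = \frac{9}{7}$)
$H{\left(G \right)} = 40 + G^{2} - G$ ($H{\left(G \right)} = \left(G^{2} - G\right) + 40 = 40 + G^{2} - G$)
$\left(H{\left(C{\left(3,-5 \right)} \right)} + 9\right) 10 = \left(\left(40 + \left(\frac{9}{7}\right)^{2} - \frac{9}{7}\right) + 9\right) 10 = \left(\left(40 + \frac{81}{49} - \frac{9}{7}\right) + 9\right) 10 = \left(\frac{1978}{49} + 9\right) 10 = \frac{2419}{49} \cdot 10 = \frac{24190}{49}$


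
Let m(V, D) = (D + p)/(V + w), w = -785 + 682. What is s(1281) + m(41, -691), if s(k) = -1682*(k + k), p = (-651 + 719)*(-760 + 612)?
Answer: -267164853/62 ≈ -4.3091e+6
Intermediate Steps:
p = -10064 (p = 68*(-148) = -10064)
s(k) = -3364*k
w = -103
m(V, D) = (-10064 + D)/(-103 + V) (m(V, D) = (D - 10064)/(V - 103) = (-10064 + D)/(-103 + V))
s(1281) + m(41, -691) = -3364*1281 + (-10064 - 691)/(-103 + 41) = -4309284 - 10755/(-62) = -4309284 - 1/62*(-10755) = -4309284 + 10755/62 = -267164853/62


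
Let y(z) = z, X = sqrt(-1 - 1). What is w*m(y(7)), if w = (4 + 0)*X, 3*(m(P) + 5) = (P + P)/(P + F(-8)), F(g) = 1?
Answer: -53*I*sqrt(2)/3 ≈ -24.984*I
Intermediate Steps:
X = I*sqrt(2) (X = sqrt(-2) = I*sqrt(2) ≈ 1.4142*I)
m(P) = -5 + 2*P/(3*(1 + P)) (m(P) = -5 + ((P + P)/(P + 1))/3 = -5 + ((2*P)/(1 + P))/3 = -5 + (2*P/(1 + P))/3 = -5 + 2*P/(3*(1 + P)))
w = 4*I*sqrt(2) (w = (4 + 0)*(I*sqrt(2)) = 4*(I*sqrt(2)) = 4*I*sqrt(2) ≈ 5.6569*I)
w*m(y(7)) = (4*I*sqrt(2))*((-15 - 13*7)/(3*(1 + 7))) = (4*I*sqrt(2))*((1/3)*(-15 - 91)/8) = (4*I*sqrt(2))*((1/3)*(1/8)*(-106)) = (4*I*sqrt(2))*(-53/12) = -53*I*sqrt(2)/3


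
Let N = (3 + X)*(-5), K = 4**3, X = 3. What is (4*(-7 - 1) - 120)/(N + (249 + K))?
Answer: -152/283 ≈ -0.53710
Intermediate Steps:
K = 64
N = -30 (N = (3 + 3)*(-5) = 6*(-5) = -30)
(4*(-7 - 1) - 120)/(N + (249 + K)) = (4*(-7 - 1) - 120)/(-30 + (249 + 64)) = (4*(-8) - 120)/(-30 + 313) = (-32 - 120)/283 = -152*1/283 = -152/283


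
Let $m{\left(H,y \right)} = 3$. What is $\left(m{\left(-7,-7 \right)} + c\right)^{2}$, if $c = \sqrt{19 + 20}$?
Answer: $\left(3 + \sqrt{39}\right)^{2} \approx 85.47$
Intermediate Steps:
$c = \sqrt{39} \approx 6.245$
$\left(m{\left(-7,-7 \right)} + c\right)^{2} = \left(3 + \sqrt{39}\right)^{2}$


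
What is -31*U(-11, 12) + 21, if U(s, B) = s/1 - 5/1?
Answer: 517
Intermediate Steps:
U(s, B) = -5 + s (U(s, B) = s*1 - 5*1 = s - 5 = -5 + s)
-31*U(-11, 12) + 21 = -31*(-5 - 11) + 21 = -31*(-16) + 21 = 496 + 21 = 517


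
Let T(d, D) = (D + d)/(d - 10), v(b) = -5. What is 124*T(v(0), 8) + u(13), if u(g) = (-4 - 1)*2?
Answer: -174/5 ≈ -34.800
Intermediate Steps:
T(d, D) = (D + d)/(-10 + d)
u(g) = -10 (u(g) = -5*2 = -10)
124*T(v(0), 8) + u(13) = 124*((8 - 5)/(-10 - 5)) - 10 = 124*(3/(-15)) - 10 = 124*(-1/15*3) - 10 = 124*(-⅕) - 10 = -124/5 - 10 = -174/5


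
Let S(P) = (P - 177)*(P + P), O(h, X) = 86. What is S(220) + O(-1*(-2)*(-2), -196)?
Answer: 19006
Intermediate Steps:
S(P) = 2*P*(-177 + P) (S(P) = (-177 + P)*(2*P) = 2*P*(-177 + P))
S(220) + O(-1*(-2)*(-2), -196) = 2*220*(-177 + 220) + 86 = 2*220*43 + 86 = 18920 + 86 = 19006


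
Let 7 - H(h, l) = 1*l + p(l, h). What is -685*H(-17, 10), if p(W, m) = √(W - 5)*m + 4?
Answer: 4795 - 11645*√5 ≈ -21244.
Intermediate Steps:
p(W, m) = 4 + m*√(-5 + W) (p(W, m) = √(-5 + W)*m + 4 = m*√(-5 + W) + 4 = 4 + m*√(-5 + W))
H(h, l) = 3 - l - h*√(-5 + l) (H(h, l) = 7 - (1*l + (4 + h*√(-5 + l))) = 7 - (l + (4 + h*√(-5 + l))) = 7 - (4 + l + h*√(-5 + l)) = 7 + (-4 - l - h*√(-5 + l)) = 3 - l - h*√(-5 + l))
-685*H(-17, 10) = -685*(3 - 1*10 - 1*(-17)*√(-5 + 10)) = -685*(3 - 10 - 1*(-17)*√5) = -685*(3 - 10 + 17*√5) = -685*(-7 + 17*√5) = 4795 - 11645*√5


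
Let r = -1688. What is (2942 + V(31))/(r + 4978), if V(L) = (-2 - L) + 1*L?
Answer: 42/47 ≈ 0.89362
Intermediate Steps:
V(L) = -2 (V(L) = (-2 - L) + L = -2)
(2942 + V(31))/(r + 4978) = (2942 - 2)/(-1688 + 4978) = 2940/3290 = 2940*(1/3290) = 42/47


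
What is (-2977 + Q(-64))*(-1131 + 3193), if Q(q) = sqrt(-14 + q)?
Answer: -6138574 + 2062*I*sqrt(78) ≈ -6.1386e+6 + 18211.0*I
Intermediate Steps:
(-2977 + Q(-64))*(-1131 + 3193) = (-2977 + sqrt(-14 - 64))*(-1131 + 3193) = (-2977 + sqrt(-78))*2062 = (-2977 + I*sqrt(78))*2062 = -6138574 + 2062*I*sqrt(78)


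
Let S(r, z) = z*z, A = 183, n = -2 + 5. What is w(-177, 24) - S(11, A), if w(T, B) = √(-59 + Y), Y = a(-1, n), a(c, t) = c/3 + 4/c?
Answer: -33489 + I*√570/3 ≈ -33489.0 + 7.9582*I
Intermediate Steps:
n = 3
a(c, t) = 4/c + c/3 (a(c, t) = c*(⅓) + 4/c = c/3 + 4/c = 4/c + c/3)
Y = -13/3 (Y = 4/(-1) + (⅓)*(-1) = 4*(-1) - ⅓ = -4 - ⅓ = -13/3 ≈ -4.3333)
S(r, z) = z²
w(T, B) = I*√570/3 (w(T, B) = √(-59 - 13/3) = √(-190/3) = I*√570/3)
w(-177, 24) - S(11, A) = I*√570/3 - 1*183² = I*√570/3 - 1*33489 = I*√570/3 - 33489 = -33489 + I*√570/3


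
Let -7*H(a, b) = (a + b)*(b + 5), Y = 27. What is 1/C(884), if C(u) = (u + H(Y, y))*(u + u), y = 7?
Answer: 7/10219040 ≈ 6.8500e-7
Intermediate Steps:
H(a, b) = -(5 + b)*(a + b)/7 (H(a, b) = -(a + b)*(b + 5)/7 = -(a + b)*(5 + b)/7 = -(5 + b)*(a + b)/7)
C(u) = 2*u*(-408/7 + u) (C(u) = (u + (-5/7*27 - 5/7*7 - 1/7*7**2 - 1/7*27*7))*(u + u) = (u + (-135/7 - 5 - 1/7*49 - 27))*(2*u) = (u + (-135/7 - 5 - 7 - 27))*(2*u) = (u - 408/7)*(2*u) = (-408/7 + u)*(2*u) = 2*u*(-408/7 + u))
1/C(884) = 1/((2/7)*884*(-408 + 7*884)) = 1/((2/7)*884*(-408 + 6188)) = 1/((2/7)*884*5780) = 1/(10219040/7) = 7/10219040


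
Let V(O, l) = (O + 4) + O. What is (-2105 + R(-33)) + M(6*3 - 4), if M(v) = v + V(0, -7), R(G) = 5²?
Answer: -2062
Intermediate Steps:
V(O, l) = 4 + 2*O (V(O, l) = (4 + O) + O = 4 + 2*O)
R(G) = 25
M(v) = 4 + v (M(v) = v + (4 + 2*0) = v + (4 + 0) = v + 4 = 4 + v)
(-2105 + R(-33)) + M(6*3 - 4) = (-2105 + 25) + (4 + (6*3 - 4)) = -2080 + (4 + (18 - 4)) = -2080 + (4 + 14) = -2080 + 18 = -2062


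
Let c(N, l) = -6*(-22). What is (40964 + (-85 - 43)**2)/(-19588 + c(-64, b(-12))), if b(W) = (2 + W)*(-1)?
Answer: -14337/4864 ≈ -2.9476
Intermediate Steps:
b(W) = -2 - W
c(N, l) = 132
(40964 + (-85 - 43)**2)/(-19588 + c(-64, b(-12))) = (40964 + (-85 - 43)**2)/(-19588 + 132) = (40964 + (-128)**2)/(-19456) = (40964 + 16384)*(-1/19456) = 57348*(-1/19456) = -14337/4864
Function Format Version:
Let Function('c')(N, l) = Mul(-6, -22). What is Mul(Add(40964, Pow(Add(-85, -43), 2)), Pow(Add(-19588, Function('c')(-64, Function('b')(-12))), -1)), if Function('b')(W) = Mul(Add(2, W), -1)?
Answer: Rational(-14337, 4864) ≈ -2.9476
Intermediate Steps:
Function('b')(W) = Add(-2, Mul(-1, W))
Function('c')(N, l) = 132
Mul(Add(40964, Pow(Add(-85, -43), 2)), Pow(Add(-19588, Function('c')(-64, Function('b')(-12))), -1)) = Mul(Add(40964, Pow(Add(-85, -43), 2)), Pow(Add(-19588, 132), -1)) = Mul(Add(40964, Pow(-128, 2)), Pow(-19456, -1)) = Mul(Add(40964, 16384), Rational(-1, 19456)) = Mul(57348, Rational(-1, 19456)) = Rational(-14337, 4864)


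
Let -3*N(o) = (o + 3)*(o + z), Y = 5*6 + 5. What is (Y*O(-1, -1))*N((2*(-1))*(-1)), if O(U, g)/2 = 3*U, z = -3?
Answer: -350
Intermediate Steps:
Y = 35 (Y = 30 + 5 = 35)
O(U, g) = 6*U (O(U, g) = 2*(3*U) = 6*U)
N(o) = -(-3 + o)*(3 + o)/3 (N(o) = -(o + 3)*(o - 3)/3 = -(3 + o)*(-3 + o)/3 = -(-3 + o)*(3 + o)/3)
(Y*O(-1, -1))*N((2*(-1))*(-1)) = (35*(6*(-1)))*(3 - ((2*(-1))*(-1))²/3) = (35*(-6))*(3 - (-2*(-1))²/3) = -210*(3 - ⅓*2²) = -210*(3 - ⅓*4) = -210*(3 - 4/3) = -210*5/3 = -350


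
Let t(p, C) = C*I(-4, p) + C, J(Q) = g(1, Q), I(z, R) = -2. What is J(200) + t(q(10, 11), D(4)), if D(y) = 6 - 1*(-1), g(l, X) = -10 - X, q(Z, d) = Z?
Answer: -217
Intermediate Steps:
D(y) = 7 (D(y) = 6 + 1 = 7)
J(Q) = -10 - Q
t(p, C) = -C (t(p, C) = C*(-2) + C = -2*C + C = -C)
J(200) + t(q(10, 11), D(4)) = (-10 - 1*200) - 1*7 = (-10 - 200) - 7 = -210 - 7 = -217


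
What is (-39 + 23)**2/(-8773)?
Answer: -256/8773 ≈ -0.029180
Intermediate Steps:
(-39 + 23)**2/(-8773) = (-16)**2*(-1/8773) = 256*(-1/8773) = -256/8773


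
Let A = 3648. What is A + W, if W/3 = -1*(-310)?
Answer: 4578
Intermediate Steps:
W = 930 (W = 3*(-1*(-310)) = 3*310 = 930)
A + W = 3648 + 930 = 4578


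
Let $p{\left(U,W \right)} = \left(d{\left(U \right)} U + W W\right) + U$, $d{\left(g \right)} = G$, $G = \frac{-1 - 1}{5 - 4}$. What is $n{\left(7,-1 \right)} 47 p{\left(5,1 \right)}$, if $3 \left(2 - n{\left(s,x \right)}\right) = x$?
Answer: $- \frac{1316}{3} \approx -438.67$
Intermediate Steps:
$G = -2$ ($G = - \frac{2}{1} = \left(-2\right) 1 = -2$)
$d{\left(g \right)} = -2$
$n{\left(s,x \right)} = 2 - \frac{x}{3}$
$p{\left(U,W \right)} = W^{2} - U$ ($p{\left(U,W \right)} = \left(- 2 U + W W\right) + U = \left(- 2 U + W^{2}\right) + U = \left(W^{2} - 2 U\right) + U = W^{2} - U$)
$n{\left(7,-1 \right)} 47 p{\left(5,1 \right)} = \left(2 - - \frac{1}{3}\right) 47 \left(1^{2} - 5\right) = \left(2 + \frac{1}{3}\right) 47 \left(1 - 5\right) = \frac{7}{3} \cdot 47 \left(-4\right) = \frac{329}{3} \left(-4\right) = - \frac{1316}{3}$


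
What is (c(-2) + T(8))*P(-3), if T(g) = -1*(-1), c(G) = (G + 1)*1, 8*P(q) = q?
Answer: 0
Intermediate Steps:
P(q) = q/8
c(G) = 1 + G (c(G) = (1 + G)*1 = 1 + G)
T(g) = 1
(c(-2) + T(8))*P(-3) = ((1 - 2) + 1)*((1/8)*(-3)) = (-1 + 1)*(-3/8) = 0*(-3/8) = 0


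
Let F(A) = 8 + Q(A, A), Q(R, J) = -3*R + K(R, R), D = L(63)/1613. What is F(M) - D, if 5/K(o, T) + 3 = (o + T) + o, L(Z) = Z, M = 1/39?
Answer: 4919175/796822 ≈ 6.1735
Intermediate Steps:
M = 1/39 ≈ 0.025641
D = 63/1613 ≈ 0.039058
K(o, T) = 5/(-3 + T + 2*o) (K(o, T) = 5/(-3 + ((o + T) + o)) = 5/(-3 + ((T + o) + o)) = 5/(-3 + (T + 2*o)) = 5/(-3 + T + 2*o))
Q(R, J) = -3*R + 5/(-3 + 3*R) (Q(R, J) = -3*R + 5/(-3 + R + 2*R) = -3*R + 5/(-3 + 3*R))
F(A) = 8 + (5 - 9*A*(-1 + A))/(3*(-1 + A))
F(M) - D = (-19 - 9*(1/39)² + 33*(1/39))/(3*(-1 + 1/39)) - 1*63/1613 = (-19 - 9*1/1521 + 11/13)/(3*(-38/39)) - 63/1613 = (⅓)*(-39/38)*(-19 - 1/169 + 11/13) - 63/1613 = (⅓)*(-39/38)*(-3069/169) - 63/1613 = 3069/494 - 63/1613 = 4919175/796822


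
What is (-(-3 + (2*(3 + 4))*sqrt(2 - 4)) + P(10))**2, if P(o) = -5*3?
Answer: -248 + 336*I*sqrt(2) ≈ -248.0 + 475.18*I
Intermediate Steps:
P(o) = -15
(-(-3 + (2*(3 + 4))*sqrt(2 - 4)) + P(10))**2 = (-(-3 + (2*(3 + 4))*sqrt(2 - 4)) - 15)**2 = (-(-3 + (2*7)*sqrt(-2)) - 15)**2 = (-(-3 + 14*(I*sqrt(2))) - 15)**2 = (-(-3 + 14*I*sqrt(2)) - 15)**2 = ((3 - 14*I*sqrt(2)) - 15)**2 = (-12 - 14*I*sqrt(2))**2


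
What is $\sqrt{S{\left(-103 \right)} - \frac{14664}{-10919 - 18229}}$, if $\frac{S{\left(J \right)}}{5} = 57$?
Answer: $\frac{\sqrt{1684479923}}{2429} \approx 16.897$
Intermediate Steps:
$S{\left(J \right)} = 285$ ($S{\left(J \right)} = 5 \cdot 57 = 285$)
$\sqrt{S{\left(-103 \right)} - \frac{14664}{-10919 - 18229}} = \sqrt{285 - \frac{14664}{-10919 - 18229}} = \sqrt{285 - \frac{14664}{-29148}} = \sqrt{285 - - \frac{1222}{2429}} = \sqrt{285 + \frac{1222}{2429}} = \sqrt{\frac{693487}{2429}} = \frac{\sqrt{1684479923}}{2429}$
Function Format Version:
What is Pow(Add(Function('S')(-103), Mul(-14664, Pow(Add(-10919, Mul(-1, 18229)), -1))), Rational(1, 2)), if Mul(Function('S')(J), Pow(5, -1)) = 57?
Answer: Mul(Rational(1, 2429), Pow(1684479923, Rational(1, 2))) ≈ 16.897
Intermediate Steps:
Function('S')(J) = 285 (Function('S')(J) = Mul(5, 57) = 285)
Pow(Add(Function('S')(-103), Mul(-14664, Pow(Add(-10919, Mul(-1, 18229)), -1))), Rational(1, 2)) = Pow(Add(285, Mul(-14664, Pow(Add(-10919, Mul(-1, 18229)), -1))), Rational(1, 2)) = Pow(Add(285, Mul(-14664, Pow(Add(-10919, -18229), -1))), Rational(1, 2)) = Pow(Add(285, Mul(-14664, Pow(-29148, -1))), Rational(1, 2)) = Pow(Add(285, Mul(-14664, Rational(-1, 29148))), Rational(1, 2)) = Pow(Add(285, Rational(1222, 2429)), Rational(1, 2)) = Pow(Rational(693487, 2429), Rational(1, 2)) = Mul(Rational(1, 2429), Pow(1684479923, Rational(1, 2)))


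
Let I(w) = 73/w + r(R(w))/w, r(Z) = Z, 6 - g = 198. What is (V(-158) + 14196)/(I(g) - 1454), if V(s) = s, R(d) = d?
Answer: -2695296/279049 ≈ -9.6589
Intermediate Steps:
g = -192 (g = 6 - 1*198 = 6 - 198 = -192)
I(w) = 1 + 73/w (I(w) = 73/w + w/w = 73/w + 1 = 1 + 73/w)
(V(-158) + 14196)/(I(g) - 1454) = (-158 + 14196)/((73 - 192)/(-192) - 1454) = 14038/(-1/192*(-119) - 1454) = 14038/(119/192 - 1454) = 14038/(-279049/192) = 14038*(-192/279049) = -2695296/279049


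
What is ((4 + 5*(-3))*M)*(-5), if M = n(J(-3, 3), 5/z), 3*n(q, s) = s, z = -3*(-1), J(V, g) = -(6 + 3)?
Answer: 275/9 ≈ 30.556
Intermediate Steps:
J(V, g) = -9 (J(V, g) = -1*9 = -9)
z = 3
n(q, s) = s/3
M = 5/9 (M = (5/3)/3 = (5*(1/3))/3 = (1/3)*(5/3) = 5/9 ≈ 0.55556)
((4 + 5*(-3))*M)*(-5) = ((4 + 5*(-3))*(5/9))*(-5) = ((4 - 15)*(5/9))*(-5) = -11*5/9*(-5) = -55/9*(-5) = 275/9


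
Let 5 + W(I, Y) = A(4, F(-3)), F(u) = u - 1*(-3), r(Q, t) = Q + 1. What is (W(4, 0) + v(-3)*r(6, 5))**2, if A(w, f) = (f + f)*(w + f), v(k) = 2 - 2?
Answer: 25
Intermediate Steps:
v(k) = 0
r(Q, t) = 1 + Q
F(u) = 3 + u (F(u) = u + 3 = 3 + u)
A(w, f) = 2*f*(f + w) (A(w, f) = (2*f)*(f + w) = 2*f*(f + w))
W(I, Y) = -5 (W(I, Y) = -5 + 2*(3 - 3)*((3 - 3) + 4) = -5 + 2*0*(0 + 4) = -5 + 2*0*4 = -5 + 0 = -5)
(W(4, 0) + v(-3)*r(6, 5))**2 = (-5 + 0*(1 + 6))**2 = (-5 + 0*7)**2 = (-5 + 0)**2 = (-5)**2 = 25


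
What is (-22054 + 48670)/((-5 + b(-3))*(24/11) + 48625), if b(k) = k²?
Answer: 292776/534971 ≈ 0.54727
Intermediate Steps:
(-22054 + 48670)/((-5 + b(-3))*(24/11) + 48625) = (-22054 + 48670)/((-5 + (-3)²)*(24/11) + 48625) = 26616/((-5 + 9)*(24*(1/11)) + 48625) = 26616/(4*(24/11) + 48625) = 26616/(96/11 + 48625) = 26616/(534971/11) = 26616*(11/534971) = 292776/534971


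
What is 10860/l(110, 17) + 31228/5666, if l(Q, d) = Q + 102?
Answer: 8519137/150149 ≈ 56.738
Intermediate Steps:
l(Q, d) = 102 + Q
10860/l(110, 17) + 31228/5666 = 10860/(102 + 110) + 31228/5666 = 10860/212 + 31228*(1/5666) = 10860*(1/212) + 15614/2833 = 2715/53 + 15614/2833 = 8519137/150149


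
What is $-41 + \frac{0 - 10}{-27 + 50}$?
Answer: $- \frac{953}{23} \approx -41.435$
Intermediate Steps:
$-41 + \frac{0 - 10}{-27 + 50} = -41 - \frac{10}{23} = - \frac{953}{23}$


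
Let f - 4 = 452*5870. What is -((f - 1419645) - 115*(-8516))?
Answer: -2212939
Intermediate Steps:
f = 2653244 (f = 4 + 452*5870 = 4 + 2653240 = 2653244)
-((f - 1419645) - 115*(-8516)) = -((2653244 - 1419645) - 115*(-8516)) = -(1233599 + 979340) = -1*2212939 = -2212939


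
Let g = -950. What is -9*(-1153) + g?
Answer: 9427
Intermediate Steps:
-9*(-1153) + g = -9*(-1153) - 950 = 10377 - 950 = 9427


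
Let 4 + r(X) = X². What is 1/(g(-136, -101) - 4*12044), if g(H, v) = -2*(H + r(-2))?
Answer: -1/47904 ≈ -2.0875e-5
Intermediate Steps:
r(X) = -4 + X²
g(H, v) = -2*H (g(H, v) = -2*(H + (-4 + (-2)²)) = -2*(H + (-4 + 4)) = -2*(H + 0) = -2*H)
1/(g(-136, -101) - 4*12044) = 1/(-2*(-136) - 4*12044) = 1/(272 - 48176) = 1/(-47904) = -1/47904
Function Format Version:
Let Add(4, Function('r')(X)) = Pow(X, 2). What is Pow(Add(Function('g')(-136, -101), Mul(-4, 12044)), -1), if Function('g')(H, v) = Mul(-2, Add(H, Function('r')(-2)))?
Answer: Rational(-1, 47904) ≈ -2.0875e-5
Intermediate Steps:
Function('r')(X) = Add(-4, Pow(X, 2))
Function('g')(H, v) = Mul(-2, H) (Function('g')(H, v) = Mul(-2, Add(H, Add(-4, Pow(-2, 2)))) = Mul(-2, Add(H, Add(-4, 4))) = Mul(-2, Add(H, 0)) = Mul(-2, H))
Pow(Add(Function('g')(-136, -101), Mul(-4, 12044)), -1) = Pow(Add(Mul(-2, -136), Mul(-4, 12044)), -1) = Pow(Add(272, -48176), -1) = Pow(-47904, -1) = Rational(-1, 47904)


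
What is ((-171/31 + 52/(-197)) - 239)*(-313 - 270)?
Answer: 871510376/6107 ≈ 1.4271e+5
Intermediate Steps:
((-171/31 + 52/(-197)) - 239)*(-313 - 270) = ((-171*1/31 + 52*(-1/197)) - 239)*(-583) = ((-171/31 - 52/197) - 239)*(-583) = (-35299/6107 - 239)*(-583) = -1494872/6107*(-583) = 871510376/6107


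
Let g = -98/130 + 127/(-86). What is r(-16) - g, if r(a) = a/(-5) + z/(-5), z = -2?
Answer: 32593/5590 ≈ 5.8306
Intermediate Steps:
r(a) = ⅖ - a/5 (r(a) = a/(-5) - 2/(-5) = a*(-⅕) - 2*(-⅕) = -a/5 + ⅖ = ⅖ - a/5)
g = -12469/5590 (g = -98*1/130 + 127*(-1/86) = -49/65 - 127/86 = -12469/5590 ≈ -2.2306)
r(-16) - g = (⅖ - ⅕*(-16)) - 1*(-12469/5590) = (⅖ + 16/5) + 12469/5590 = 18/5 + 12469/5590 = 32593/5590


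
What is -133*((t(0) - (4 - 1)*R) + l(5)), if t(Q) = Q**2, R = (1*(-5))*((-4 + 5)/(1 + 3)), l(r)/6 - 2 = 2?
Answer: -14763/4 ≈ -3690.8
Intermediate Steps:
l(r) = 24 (l(r) = 12 + 6*2 = 12 + 12 = 24)
R = -5/4 ≈ -1.2500
-133*((t(0) - (4 - 1)*R) + l(5)) = -133*((0**2 - (4 - 1)*(-5)/4) + 24) = -133*((0 - 3*(-5)/4) + 24) = -133*((0 - 1*(-15/4)) + 24) = -133*((0 + 15/4) + 24) = -133*(15/4 + 24) = -133*111/4 = -14763/4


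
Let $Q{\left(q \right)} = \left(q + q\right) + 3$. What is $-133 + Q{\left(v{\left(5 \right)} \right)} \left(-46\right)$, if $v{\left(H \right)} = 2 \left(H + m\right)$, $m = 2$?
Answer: $-1559$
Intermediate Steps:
$v{\left(H \right)} = 4 + 2 H$ ($v{\left(H \right)} = 2 \left(H + 2\right) = 2 \left(2 + H\right) = 4 + 2 H$)
$Q{\left(q \right)} = 3 + 2 q$ ($Q{\left(q \right)} = 2 q + 3 = 3 + 2 q$)
$-133 + Q{\left(v{\left(5 \right)} \right)} \left(-46\right) = -133 + \left(3 + 2 \left(4 + 2 \cdot 5\right)\right) \left(-46\right) = -133 + \left(3 + 2 \left(4 + 10\right)\right) \left(-46\right) = -133 + \left(3 + 2 \cdot 14\right) \left(-46\right) = -133 + \left(3 + 28\right) \left(-46\right) = -133 + 31 \left(-46\right) = -133 - 1426 = -1559$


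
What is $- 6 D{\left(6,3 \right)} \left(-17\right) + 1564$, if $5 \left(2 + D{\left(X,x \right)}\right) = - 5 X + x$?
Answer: $\frac{4046}{5} \approx 809.2$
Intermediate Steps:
$D{\left(X,x \right)} = -2 - X + \frac{x}{5}$ ($D{\left(X,x \right)} = -2 + \frac{- 5 X + x}{5} = -2 + \frac{x - 5 X}{5} = -2 - \left(X - \frac{x}{5}\right) = -2 - X + \frac{x}{5}$)
$- 6 D{\left(6,3 \right)} \left(-17\right) + 1564 = - 6 \left(-2 - 6 + \frac{1}{5} \cdot 3\right) \left(-17\right) + 1564 = - 6 \left(-2 - 6 + \frac{3}{5}\right) \left(-17\right) + 1564 = \left(-6\right) \left(- \frac{37}{5}\right) \left(-17\right) + 1564 = \frac{222}{5} \left(-17\right) + 1564 = - \frac{3774}{5} + 1564 = \frac{4046}{5}$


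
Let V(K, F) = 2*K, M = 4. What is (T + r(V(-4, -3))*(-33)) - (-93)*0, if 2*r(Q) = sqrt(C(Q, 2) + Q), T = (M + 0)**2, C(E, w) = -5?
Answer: 16 - 33*I*sqrt(13)/2 ≈ 16.0 - 59.492*I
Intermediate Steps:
T = 16 (T = (4 + 0)**2 = 4**2 = 16)
r(Q) = sqrt(-5 + Q)/2
(T + r(V(-4, -3))*(-33)) - (-93)*0 = (16 + (sqrt(-5 + 2*(-4))/2)*(-33)) - (-93)*0 = (16 + (sqrt(-5 - 8)/2)*(-33)) - 1*0 = (16 + (sqrt(-13)/2)*(-33)) + 0 = (16 + ((I*sqrt(13))/2)*(-33)) + 0 = (16 + (I*sqrt(13)/2)*(-33)) + 0 = (16 - 33*I*sqrt(13)/2) + 0 = 16 - 33*I*sqrt(13)/2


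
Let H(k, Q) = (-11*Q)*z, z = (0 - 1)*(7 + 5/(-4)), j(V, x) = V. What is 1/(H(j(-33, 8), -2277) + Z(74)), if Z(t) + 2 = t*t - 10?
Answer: -4/554225 ≈ -7.2173e-6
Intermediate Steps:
z = -23/4 (z = -(7 + 5*(-1/4)) = -(7 - 5/4) = -1*23/4 = -23/4 ≈ -5.7500)
Z(t) = -12 + t**2 (Z(t) = -2 + (t*t - 10) = -2 + (t**2 - 10) = -2 + (-10 + t**2) = -12 + t**2)
H(k, Q) = 253*Q/4 (H(k, Q) = -11*Q*(-23/4) = 253*Q/4)
1/(H(j(-33, 8), -2277) + Z(74)) = 1/((253/4)*(-2277) + (-12 + 74**2)) = 1/(-576081/4 + (-12 + 5476)) = 1/(-576081/4 + 5464) = 1/(-554225/4) = -4/554225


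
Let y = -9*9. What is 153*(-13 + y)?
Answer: -14382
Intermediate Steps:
y = -81
153*(-13 + y) = 153*(-13 - 81) = 153*(-94) = -14382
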